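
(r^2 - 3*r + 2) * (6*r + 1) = 6*r^3 - 17*r^2 + 9*r + 2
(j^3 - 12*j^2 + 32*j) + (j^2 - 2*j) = j^3 - 11*j^2 + 30*j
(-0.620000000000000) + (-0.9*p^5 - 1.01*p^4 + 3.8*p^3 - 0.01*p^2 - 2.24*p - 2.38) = -0.9*p^5 - 1.01*p^4 + 3.8*p^3 - 0.01*p^2 - 2.24*p - 3.0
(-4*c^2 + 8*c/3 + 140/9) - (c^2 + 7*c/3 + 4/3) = -5*c^2 + c/3 + 128/9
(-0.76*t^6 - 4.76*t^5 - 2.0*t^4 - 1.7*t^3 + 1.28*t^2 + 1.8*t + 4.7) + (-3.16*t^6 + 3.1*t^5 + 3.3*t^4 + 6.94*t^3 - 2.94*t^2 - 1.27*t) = -3.92*t^6 - 1.66*t^5 + 1.3*t^4 + 5.24*t^3 - 1.66*t^2 + 0.53*t + 4.7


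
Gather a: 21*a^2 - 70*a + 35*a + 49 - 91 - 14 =21*a^2 - 35*a - 56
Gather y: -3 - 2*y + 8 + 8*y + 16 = 6*y + 21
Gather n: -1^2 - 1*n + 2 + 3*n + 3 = 2*n + 4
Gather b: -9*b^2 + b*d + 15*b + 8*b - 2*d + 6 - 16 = -9*b^2 + b*(d + 23) - 2*d - 10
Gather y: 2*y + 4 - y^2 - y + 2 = -y^2 + y + 6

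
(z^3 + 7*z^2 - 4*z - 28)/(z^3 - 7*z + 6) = (z^2 + 9*z + 14)/(z^2 + 2*z - 3)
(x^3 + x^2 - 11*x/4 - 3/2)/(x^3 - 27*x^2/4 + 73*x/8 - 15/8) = 2*(2*x^2 + 5*x + 2)/(4*x^2 - 21*x + 5)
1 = 1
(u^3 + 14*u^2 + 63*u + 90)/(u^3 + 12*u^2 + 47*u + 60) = (u + 6)/(u + 4)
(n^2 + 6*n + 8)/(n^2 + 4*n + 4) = (n + 4)/(n + 2)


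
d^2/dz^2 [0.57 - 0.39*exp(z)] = -0.39*exp(z)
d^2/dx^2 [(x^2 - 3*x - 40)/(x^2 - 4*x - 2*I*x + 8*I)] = (x^3*(2 + 4*I) + x^2*(-240 - 48*I) + x*(960 + 624*I) - 992 - 832*I)/(x^6 + x^5*(-12 - 6*I) + x^4*(36 + 72*I) + x^3*(80 - 280*I) + x^2*(-576 + 288*I) + x*(768 + 384*I) - 512*I)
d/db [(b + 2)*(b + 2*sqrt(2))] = 2*b + 2 + 2*sqrt(2)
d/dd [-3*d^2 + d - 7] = 1 - 6*d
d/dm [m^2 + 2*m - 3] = 2*m + 2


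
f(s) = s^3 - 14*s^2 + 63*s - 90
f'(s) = 3*s^2 - 28*s + 63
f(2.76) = -1.74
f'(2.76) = 8.57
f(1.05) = -38.13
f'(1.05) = 36.91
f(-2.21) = -308.40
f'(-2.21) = 139.53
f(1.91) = -13.78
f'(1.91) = 20.46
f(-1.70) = -242.47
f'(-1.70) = 119.27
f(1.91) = -13.78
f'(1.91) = 20.46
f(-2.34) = -326.89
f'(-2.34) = 144.95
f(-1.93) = -270.93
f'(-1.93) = 128.21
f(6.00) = 0.00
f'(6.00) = 3.00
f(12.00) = 378.00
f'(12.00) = 159.00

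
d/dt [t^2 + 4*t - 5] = 2*t + 4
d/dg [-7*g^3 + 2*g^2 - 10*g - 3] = -21*g^2 + 4*g - 10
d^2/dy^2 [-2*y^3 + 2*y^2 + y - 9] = 4 - 12*y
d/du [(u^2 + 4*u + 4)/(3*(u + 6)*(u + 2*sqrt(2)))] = (2*(u + 2)*(u + 6)*(u + 2*sqrt(2)) - (u + 6)*(u^2 + 4*u + 4) - (u + 2*sqrt(2))*(u^2 + 4*u + 4))/(3*(u + 6)^2*(u + 2*sqrt(2))^2)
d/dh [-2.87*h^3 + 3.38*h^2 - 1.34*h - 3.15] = -8.61*h^2 + 6.76*h - 1.34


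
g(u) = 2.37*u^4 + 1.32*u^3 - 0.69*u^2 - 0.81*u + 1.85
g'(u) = 9.48*u^3 + 3.96*u^2 - 1.38*u - 0.81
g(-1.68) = 13.88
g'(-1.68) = -32.27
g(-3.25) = 216.29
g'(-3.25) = -279.93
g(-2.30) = 50.32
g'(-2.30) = -92.03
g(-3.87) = 449.75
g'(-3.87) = -485.63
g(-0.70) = 2.20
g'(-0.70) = -1.16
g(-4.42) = 782.53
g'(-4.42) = -735.95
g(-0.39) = 2.04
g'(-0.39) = -0.23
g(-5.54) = 1993.20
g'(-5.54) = -1483.52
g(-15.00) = 115385.00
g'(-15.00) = -31084.11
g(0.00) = 1.85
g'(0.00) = -0.81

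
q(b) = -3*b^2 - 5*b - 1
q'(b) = -6*b - 5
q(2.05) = -23.86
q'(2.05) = -17.30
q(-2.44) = -6.66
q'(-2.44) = 9.64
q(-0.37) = 0.44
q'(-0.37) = -2.78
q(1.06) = -9.67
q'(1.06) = -11.36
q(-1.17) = 0.74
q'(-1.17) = 2.02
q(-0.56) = 0.86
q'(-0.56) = -1.64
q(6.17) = -146.06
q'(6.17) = -42.02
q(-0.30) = 0.23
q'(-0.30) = -3.20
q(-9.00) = -199.00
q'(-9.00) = 49.00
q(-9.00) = -199.00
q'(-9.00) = 49.00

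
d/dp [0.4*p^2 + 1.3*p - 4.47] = 0.8*p + 1.3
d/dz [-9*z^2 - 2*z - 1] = -18*z - 2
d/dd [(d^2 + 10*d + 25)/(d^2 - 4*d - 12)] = 2*(-7*d^2 - 37*d - 10)/(d^4 - 8*d^3 - 8*d^2 + 96*d + 144)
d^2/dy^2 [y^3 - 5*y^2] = 6*y - 10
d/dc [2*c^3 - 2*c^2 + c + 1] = 6*c^2 - 4*c + 1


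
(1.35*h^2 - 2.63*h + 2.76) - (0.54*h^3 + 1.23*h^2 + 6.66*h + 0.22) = -0.54*h^3 + 0.12*h^2 - 9.29*h + 2.54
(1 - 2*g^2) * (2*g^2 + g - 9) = -4*g^4 - 2*g^3 + 20*g^2 + g - 9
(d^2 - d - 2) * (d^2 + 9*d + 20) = d^4 + 8*d^3 + 9*d^2 - 38*d - 40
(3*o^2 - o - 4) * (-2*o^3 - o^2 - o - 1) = -6*o^5 - o^4 + 6*o^3 + 2*o^2 + 5*o + 4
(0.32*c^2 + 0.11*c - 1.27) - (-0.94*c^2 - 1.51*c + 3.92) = 1.26*c^2 + 1.62*c - 5.19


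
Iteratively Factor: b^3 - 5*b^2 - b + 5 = (b - 5)*(b^2 - 1) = (b - 5)*(b + 1)*(b - 1)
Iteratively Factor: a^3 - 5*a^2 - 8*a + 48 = (a - 4)*(a^2 - a - 12) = (a - 4)^2*(a + 3)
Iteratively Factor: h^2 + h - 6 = (h + 3)*(h - 2)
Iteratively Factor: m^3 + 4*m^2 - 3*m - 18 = (m + 3)*(m^2 + m - 6) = (m + 3)^2*(m - 2)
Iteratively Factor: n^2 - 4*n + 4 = (n - 2)*(n - 2)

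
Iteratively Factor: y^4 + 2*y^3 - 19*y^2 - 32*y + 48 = (y + 3)*(y^3 - y^2 - 16*y + 16) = (y - 1)*(y + 3)*(y^2 - 16) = (y - 4)*(y - 1)*(y + 3)*(y + 4)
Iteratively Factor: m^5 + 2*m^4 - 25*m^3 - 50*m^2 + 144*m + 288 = (m - 3)*(m^4 + 5*m^3 - 10*m^2 - 80*m - 96) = (m - 3)*(m + 3)*(m^3 + 2*m^2 - 16*m - 32) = (m - 3)*(m + 2)*(m + 3)*(m^2 - 16) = (m - 4)*(m - 3)*(m + 2)*(m + 3)*(m + 4)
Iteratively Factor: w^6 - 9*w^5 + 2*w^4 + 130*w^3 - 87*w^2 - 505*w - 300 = (w - 5)*(w^5 - 4*w^4 - 18*w^3 + 40*w^2 + 113*w + 60) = (w - 5)^2*(w^4 + w^3 - 13*w^2 - 25*w - 12) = (w - 5)^2*(w + 1)*(w^3 - 13*w - 12) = (w - 5)^2*(w + 1)^2*(w^2 - w - 12) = (w - 5)^2*(w - 4)*(w + 1)^2*(w + 3)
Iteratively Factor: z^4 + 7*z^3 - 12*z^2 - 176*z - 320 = (z - 5)*(z^3 + 12*z^2 + 48*z + 64) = (z - 5)*(z + 4)*(z^2 + 8*z + 16) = (z - 5)*(z + 4)^2*(z + 4)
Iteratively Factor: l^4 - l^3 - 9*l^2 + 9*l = (l)*(l^3 - l^2 - 9*l + 9) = l*(l + 3)*(l^2 - 4*l + 3) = l*(l - 1)*(l + 3)*(l - 3)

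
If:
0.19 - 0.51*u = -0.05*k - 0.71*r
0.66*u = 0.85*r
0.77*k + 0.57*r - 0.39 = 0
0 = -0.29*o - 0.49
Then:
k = 10.36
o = -1.69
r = -13.32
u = -17.15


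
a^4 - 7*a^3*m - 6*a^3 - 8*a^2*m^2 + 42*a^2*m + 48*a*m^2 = a*(a - 6)*(a - 8*m)*(a + m)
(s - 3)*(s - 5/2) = s^2 - 11*s/2 + 15/2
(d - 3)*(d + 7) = d^2 + 4*d - 21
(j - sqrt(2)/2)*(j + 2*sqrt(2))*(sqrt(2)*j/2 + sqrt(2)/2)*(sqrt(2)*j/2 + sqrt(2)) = j^4/2 + 3*sqrt(2)*j^3/4 + 3*j^3/2 + 9*sqrt(2)*j^2/4 - 3*j + 3*sqrt(2)*j/2 - 2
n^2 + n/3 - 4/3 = (n - 1)*(n + 4/3)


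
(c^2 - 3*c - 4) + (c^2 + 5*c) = 2*c^2 + 2*c - 4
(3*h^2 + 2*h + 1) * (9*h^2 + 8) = 27*h^4 + 18*h^3 + 33*h^2 + 16*h + 8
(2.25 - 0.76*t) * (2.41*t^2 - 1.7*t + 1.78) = -1.8316*t^3 + 6.7145*t^2 - 5.1778*t + 4.005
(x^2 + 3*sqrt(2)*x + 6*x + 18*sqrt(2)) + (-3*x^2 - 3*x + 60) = -2*x^2 + 3*x + 3*sqrt(2)*x + 18*sqrt(2) + 60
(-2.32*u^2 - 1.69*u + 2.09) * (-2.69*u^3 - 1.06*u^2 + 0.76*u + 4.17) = 6.2408*u^5 + 7.0053*u^4 - 5.5939*u^3 - 13.1742*u^2 - 5.4589*u + 8.7153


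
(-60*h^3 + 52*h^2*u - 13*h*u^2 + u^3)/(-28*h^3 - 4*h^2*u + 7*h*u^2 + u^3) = (30*h^2 - 11*h*u + u^2)/(14*h^2 + 9*h*u + u^2)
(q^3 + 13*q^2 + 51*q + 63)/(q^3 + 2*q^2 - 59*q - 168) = (q + 3)/(q - 8)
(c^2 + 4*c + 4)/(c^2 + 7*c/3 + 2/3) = 3*(c + 2)/(3*c + 1)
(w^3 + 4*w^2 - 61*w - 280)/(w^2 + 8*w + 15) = (w^2 - w - 56)/(w + 3)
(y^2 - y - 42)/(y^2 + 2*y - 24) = (y - 7)/(y - 4)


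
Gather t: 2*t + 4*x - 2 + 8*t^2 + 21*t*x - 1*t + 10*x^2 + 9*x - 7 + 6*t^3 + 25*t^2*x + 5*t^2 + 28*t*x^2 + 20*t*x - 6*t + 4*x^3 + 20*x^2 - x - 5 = 6*t^3 + t^2*(25*x + 13) + t*(28*x^2 + 41*x - 5) + 4*x^3 + 30*x^2 + 12*x - 14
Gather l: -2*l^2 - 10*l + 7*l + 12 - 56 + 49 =-2*l^2 - 3*l + 5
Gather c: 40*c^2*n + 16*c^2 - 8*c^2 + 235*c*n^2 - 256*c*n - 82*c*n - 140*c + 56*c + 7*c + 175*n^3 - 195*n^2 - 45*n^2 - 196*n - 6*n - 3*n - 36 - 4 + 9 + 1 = c^2*(40*n + 8) + c*(235*n^2 - 338*n - 77) + 175*n^3 - 240*n^2 - 205*n - 30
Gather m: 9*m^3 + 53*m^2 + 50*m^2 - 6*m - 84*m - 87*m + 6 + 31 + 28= 9*m^3 + 103*m^2 - 177*m + 65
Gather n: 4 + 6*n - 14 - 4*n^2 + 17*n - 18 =-4*n^2 + 23*n - 28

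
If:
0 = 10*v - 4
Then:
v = 2/5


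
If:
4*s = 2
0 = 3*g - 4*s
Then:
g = 2/3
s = 1/2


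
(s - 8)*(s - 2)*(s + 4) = s^3 - 6*s^2 - 24*s + 64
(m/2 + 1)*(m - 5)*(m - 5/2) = m^3/2 - 11*m^2/4 - 5*m/4 + 25/2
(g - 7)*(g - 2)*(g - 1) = g^3 - 10*g^2 + 23*g - 14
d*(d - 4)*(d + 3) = d^3 - d^2 - 12*d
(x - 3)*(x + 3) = x^2 - 9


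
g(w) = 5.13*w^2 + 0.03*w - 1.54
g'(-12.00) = -123.09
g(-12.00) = 736.82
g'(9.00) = 92.37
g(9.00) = 414.26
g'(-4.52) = -46.35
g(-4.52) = 103.13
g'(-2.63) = -26.95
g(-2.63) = 33.86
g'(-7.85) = -80.51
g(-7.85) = 314.35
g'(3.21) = 32.96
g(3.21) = 51.42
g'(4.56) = 46.82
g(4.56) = 105.27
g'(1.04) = 10.70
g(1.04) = 4.04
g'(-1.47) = -15.05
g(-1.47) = 9.50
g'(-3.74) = -38.34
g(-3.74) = 70.10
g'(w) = 10.26*w + 0.03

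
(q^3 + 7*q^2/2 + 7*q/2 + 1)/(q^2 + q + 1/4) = 2*(q^2 + 3*q + 2)/(2*q + 1)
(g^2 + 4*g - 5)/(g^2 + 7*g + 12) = (g^2 + 4*g - 5)/(g^2 + 7*g + 12)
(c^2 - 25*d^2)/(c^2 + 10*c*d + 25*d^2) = (c - 5*d)/(c + 5*d)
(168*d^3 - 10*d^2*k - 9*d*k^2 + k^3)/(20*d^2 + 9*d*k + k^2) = (42*d^2 - 13*d*k + k^2)/(5*d + k)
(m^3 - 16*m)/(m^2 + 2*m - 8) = m*(m - 4)/(m - 2)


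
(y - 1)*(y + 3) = y^2 + 2*y - 3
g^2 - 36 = (g - 6)*(g + 6)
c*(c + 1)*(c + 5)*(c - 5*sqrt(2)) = c^4 - 5*sqrt(2)*c^3 + 6*c^3 - 30*sqrt(2)*c^2 + 5*c^2 - 25*sqrt(2)*c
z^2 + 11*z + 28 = (z + 4)*(z + 7)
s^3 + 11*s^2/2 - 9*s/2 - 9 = (s - 3/2)*(s + 1)*(s + 6)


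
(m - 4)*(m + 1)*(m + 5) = m^3 + 2*m^2 - 19*m - 20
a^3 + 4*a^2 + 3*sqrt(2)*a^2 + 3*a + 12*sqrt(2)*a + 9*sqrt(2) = (a + 1)*(a + 3)*(a + 3*sqrt(2))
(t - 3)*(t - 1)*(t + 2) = t^3 - 2*t^2 - 5*t + 6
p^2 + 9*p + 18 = (p + 3)*(p + 6)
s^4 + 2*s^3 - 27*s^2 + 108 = (s - 3)^2*(s + 2)*(s + 6)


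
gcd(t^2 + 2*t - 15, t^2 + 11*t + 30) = t + 5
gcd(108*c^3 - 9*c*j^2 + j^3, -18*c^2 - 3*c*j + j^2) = 18*c^2 + 3*c*j - j^2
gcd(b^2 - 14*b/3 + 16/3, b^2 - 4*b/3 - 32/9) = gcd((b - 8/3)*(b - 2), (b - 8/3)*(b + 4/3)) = b - 8/3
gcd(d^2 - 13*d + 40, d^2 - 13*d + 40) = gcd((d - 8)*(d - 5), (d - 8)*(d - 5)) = d^2 - 13*d + 40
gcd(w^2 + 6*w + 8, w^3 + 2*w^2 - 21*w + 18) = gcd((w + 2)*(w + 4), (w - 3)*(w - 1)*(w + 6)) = 1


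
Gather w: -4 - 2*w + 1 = -2*w - 3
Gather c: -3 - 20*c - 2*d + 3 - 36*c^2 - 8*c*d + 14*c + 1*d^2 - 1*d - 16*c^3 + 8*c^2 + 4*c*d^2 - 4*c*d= -16*c^3 - 28*c^2 + c*(4*d^2 - 12*d - 6) + d^2 - 3*d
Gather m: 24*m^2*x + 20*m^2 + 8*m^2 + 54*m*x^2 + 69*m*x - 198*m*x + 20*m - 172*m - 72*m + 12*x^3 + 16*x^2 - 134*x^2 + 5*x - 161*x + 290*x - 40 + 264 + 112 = m^2*(24*x + 28) + m*(54*x^2 - 129*x - 224) + 12*x^3 - 118*x^2 + 134*x + 336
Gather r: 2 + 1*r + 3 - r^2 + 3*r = -r^2 + 4*r + 5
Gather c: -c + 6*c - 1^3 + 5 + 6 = 5*c + 10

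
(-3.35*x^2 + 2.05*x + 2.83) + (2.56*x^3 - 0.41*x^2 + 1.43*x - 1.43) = 2.56*x^3 - 3.76*x^2 + 3.48*x + 1.4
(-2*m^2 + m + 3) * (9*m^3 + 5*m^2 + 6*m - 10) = -18*m^5 - m^4 + 20*m^3 + 41*m^2 + 8*m - 30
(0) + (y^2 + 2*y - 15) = y^2 + 2*y - 15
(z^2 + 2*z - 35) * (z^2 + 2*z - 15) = z^4 + 4*z^3 - 46*z^2 - 100*z + 525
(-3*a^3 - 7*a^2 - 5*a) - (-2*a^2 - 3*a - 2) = -3*a^3 - 5*a^2 - 2*a + 2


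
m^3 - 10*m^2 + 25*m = m*(m - 5)^2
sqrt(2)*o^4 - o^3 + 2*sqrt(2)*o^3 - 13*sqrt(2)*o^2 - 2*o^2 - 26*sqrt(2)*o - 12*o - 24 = (o + 2)*(o - 3*sqrt(2))*(o + 2*sqrt(2))*(sqrt(2)*o + 1)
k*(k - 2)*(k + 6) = k^3 + 4*k^2 - 12*k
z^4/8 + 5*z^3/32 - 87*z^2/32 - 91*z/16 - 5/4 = (z/4 + 1)*(z/2 + 1)*(z - 5)*(z + 1/4)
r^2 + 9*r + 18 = (r + 3)*(r + 6)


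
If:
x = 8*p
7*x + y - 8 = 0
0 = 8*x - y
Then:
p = 1/15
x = 8/15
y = 64/15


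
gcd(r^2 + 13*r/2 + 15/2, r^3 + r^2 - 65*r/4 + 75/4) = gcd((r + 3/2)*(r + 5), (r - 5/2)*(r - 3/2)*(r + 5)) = r + 5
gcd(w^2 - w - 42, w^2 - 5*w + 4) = 1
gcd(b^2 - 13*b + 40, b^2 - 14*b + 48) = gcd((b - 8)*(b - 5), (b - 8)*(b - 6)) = b - 8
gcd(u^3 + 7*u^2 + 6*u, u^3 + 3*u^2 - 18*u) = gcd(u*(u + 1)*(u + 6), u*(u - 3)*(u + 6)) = u^2 + 6*u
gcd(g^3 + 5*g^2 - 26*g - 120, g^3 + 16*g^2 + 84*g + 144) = g^2 + 10*g + 24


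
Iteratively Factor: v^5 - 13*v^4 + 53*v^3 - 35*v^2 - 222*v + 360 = (v - 3)*(v^4 - 10*v^3 + 23*v^2 + 34*v - 120) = (v - 3)^2*(v^3 - 7*v^2 + 2*v + 40) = (v - 5)*(v - 3)^2*(v^2 - 2*v - 8) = (v - 5)*(v - 4)*(v - 3)^2*(v + 2)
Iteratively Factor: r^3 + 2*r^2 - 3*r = (r - 1)*(r^2 + 3*r) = r*(r - 1)*(r + 3)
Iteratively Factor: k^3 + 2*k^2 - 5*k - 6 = (k + 1)*(k^2 + k - 6) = (k - 2)*(k + 1)*(k + 3)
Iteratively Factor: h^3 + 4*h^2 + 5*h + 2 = (h + 1)*(h^2 + 3*h + 2) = (h + 1)*(h + 2)*(h + 1)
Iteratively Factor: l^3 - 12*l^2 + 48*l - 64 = (l - 4)*(l^2 - 8*l + 16) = (l - 4)^2*(l - 4)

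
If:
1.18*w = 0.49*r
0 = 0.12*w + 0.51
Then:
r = -10.23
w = -4.25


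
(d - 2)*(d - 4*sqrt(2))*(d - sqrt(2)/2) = d^3 - 9*sqrt(2)*d^2/2 - 2*d^2 + 4*d + 9*sqrt(2)*d - 8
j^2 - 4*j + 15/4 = (j - 5/2)*(j - 3/2)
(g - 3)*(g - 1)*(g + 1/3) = g^3 - 11*g^2/3 + 5*g/3 + 1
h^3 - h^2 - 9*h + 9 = (h - 3)*(h - 1)*(h + 3)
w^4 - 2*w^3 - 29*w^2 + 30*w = w*(w - 6)*(w - 1)*(w + 5)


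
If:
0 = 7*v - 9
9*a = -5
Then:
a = -5/9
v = 9/7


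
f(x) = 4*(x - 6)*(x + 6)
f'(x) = 8*x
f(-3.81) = -85.94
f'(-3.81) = -30.48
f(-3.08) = -106.05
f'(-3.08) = -24.64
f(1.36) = -136.60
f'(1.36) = 10.88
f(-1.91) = -129.41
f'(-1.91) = -15.28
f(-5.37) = -28.65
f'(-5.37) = -42.96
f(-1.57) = -134.14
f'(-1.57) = -12.56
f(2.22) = -124.29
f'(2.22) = 17.76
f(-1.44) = -135.71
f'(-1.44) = -11.52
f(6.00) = 0.00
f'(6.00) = 48.00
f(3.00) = -108.00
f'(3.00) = 24.00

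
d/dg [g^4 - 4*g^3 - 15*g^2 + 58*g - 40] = 4*g^3 - 12*g^2 - 30*g + 58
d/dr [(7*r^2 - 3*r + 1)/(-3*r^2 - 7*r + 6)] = (-58*r^2 + 90*r - 11)/(9*r^4 + 42*r^3 + 13*r^2 - 84*r + 36)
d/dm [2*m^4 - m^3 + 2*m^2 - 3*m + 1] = 8*m^3 - 3*m^2 + 4*m - 3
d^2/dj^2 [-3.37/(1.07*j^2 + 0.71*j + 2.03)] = (7.716626*j^2 + 5.120378*j - 3.37*(2.14*j + 0.71)*(4.28*j + 1.42) + 14.639954)/(1.07*j^2 + 0.71*j + 2.03)^3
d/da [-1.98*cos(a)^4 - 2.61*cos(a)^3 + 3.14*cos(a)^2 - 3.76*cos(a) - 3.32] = (7.92*cos(a)^3 + 7.83*cos(a)^2 - 6.28*cos(a) + 3.76)*sin(a)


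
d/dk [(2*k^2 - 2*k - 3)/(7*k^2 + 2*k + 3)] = 18*k*(k + 3)/(49*k^4 + 28*k^3 + 46*k^2 + 12*k + 9)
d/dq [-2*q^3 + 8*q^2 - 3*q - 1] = -6*q^2 + 16*q - 3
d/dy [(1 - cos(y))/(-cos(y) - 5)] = -6*sin(y)/(cos(y) + 5)^2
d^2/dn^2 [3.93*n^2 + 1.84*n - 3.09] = 7.86000000000000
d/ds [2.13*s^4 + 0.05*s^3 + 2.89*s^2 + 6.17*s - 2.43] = 8.52*s^3 + 0.15*s^2 + 5.78*s + 6.17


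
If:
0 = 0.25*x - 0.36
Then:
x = 1.44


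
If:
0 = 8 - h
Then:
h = 8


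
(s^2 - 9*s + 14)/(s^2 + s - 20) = (s^2 - 9*s + 14)/(s^2 + s - 20)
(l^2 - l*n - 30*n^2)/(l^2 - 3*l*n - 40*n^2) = (l - 6*n)/(l - 8*n)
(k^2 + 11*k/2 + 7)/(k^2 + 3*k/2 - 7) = (k + 2)/(k - 2)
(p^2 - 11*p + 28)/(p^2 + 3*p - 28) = (p - 7)/(p + 7)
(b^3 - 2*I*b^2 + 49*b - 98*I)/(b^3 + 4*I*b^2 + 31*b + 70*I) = (b^2 - 9*I*b - 14)/(b^2 - 3*I*b + 10)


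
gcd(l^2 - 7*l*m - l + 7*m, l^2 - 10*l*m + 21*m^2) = l - 7*m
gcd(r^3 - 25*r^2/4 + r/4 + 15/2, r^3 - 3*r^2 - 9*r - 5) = r + 1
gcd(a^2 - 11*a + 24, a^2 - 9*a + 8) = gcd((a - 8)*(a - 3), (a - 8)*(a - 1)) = a - 8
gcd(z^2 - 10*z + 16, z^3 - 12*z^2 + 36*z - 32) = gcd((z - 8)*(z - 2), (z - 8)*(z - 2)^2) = z^2 - 10*z + 16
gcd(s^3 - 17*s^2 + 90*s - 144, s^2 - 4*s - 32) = s - 8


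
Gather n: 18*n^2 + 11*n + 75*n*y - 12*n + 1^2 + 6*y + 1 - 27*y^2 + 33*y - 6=18*n^2 + n*(75*y - 1) - 27*y^2 + 39*y - 4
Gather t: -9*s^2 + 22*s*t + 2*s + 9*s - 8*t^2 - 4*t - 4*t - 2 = -9*s^2 + 11*s - 8*t^2 + t*(22*s - 8) - 2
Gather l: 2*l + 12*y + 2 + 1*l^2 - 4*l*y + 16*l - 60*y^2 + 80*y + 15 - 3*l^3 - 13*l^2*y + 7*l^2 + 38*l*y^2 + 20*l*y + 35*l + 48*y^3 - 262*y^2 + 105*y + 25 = -3*l^3 + l^2*(8 - 13*y) + l*(38*y^2 + 16*y + 53) + 48*y^3 - 322*y^2 + 197*y + 42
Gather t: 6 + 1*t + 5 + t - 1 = 2*t + 10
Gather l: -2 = -2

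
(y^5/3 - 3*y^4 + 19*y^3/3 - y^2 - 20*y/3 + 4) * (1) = y^5/3 - 3*y^4 + 19*y^3/3 - y^2 - 20*y/3 + 4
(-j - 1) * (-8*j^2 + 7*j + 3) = 8*j^3 + j^2 - 10*j - 3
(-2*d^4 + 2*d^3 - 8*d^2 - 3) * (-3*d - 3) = 6*d^5 + 18*d^3 + 24*d^2 + 9*d + 9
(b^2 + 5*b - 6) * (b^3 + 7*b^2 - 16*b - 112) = b^5 + 12*b^4 + 13*b^3 - 234*b^2 - 464*b + 672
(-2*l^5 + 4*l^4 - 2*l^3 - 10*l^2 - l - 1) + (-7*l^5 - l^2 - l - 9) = -9*l^5 + 4*l^4 - 2*l^3 - 11*l^2 - 2*l - 10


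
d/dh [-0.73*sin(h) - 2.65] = -0.73*cos(h)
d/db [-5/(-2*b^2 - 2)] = -5*b/(b^2 + 1)^2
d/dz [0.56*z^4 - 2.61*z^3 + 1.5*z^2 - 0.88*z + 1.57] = 2.24*z^3 - 7.83*z^2 + 3.0*z - 0.88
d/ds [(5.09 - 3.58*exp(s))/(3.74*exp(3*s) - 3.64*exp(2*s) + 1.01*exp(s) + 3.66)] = (26.7784*exp(3*s) - 70.141*exp(2*s) + 37.0552*exp(s) - 18.2437)*exp(s)/(13.9876*exp(6*s) - 27.2272*exp(5*s) + 20.8044*exp(4*s) + 20.024*exp(3*s) - 25.6247*exp(2*s) + 7.3932*exp(s) + 13.3956)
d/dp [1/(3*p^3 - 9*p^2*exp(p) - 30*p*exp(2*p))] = (p^2*exp(p) - p^2 + 20*p*exp(2*p)/3 + 2*p*exp(p) + 10*exp(2*p)/3)/(p^2*(-p^2 + 3*p*exp(p) + 10*exp(2*p))^2)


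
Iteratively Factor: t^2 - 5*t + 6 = (t - 2)*(t - 3)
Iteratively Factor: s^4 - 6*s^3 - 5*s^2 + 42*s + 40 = (s + 1)*(s^3 - 7*s^2 + 2*s + 40) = (s - 4)*(s + 1)*(s^2 - 3*s - 10) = (s - 5)*(s - 4)*(s + 1)*(s + 2)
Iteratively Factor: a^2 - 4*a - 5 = (a - 5)*(a + 1)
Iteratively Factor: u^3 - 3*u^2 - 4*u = (u)*(u^2 - 3*u - 4) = u*(u - 4)*(u + 1)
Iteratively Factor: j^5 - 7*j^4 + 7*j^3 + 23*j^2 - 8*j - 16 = (j + 1)*(j^4 - 8*j^3 + 15*j^2 + 8*j - 16) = (j - 1)*(j + 1)*(j^3 - 7*j^2 + 8*j + 16) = (j - 4)*(j - 1)*(j + 1)*(j^2 - 3*j - 4) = (j - 4)*(j - 1)*(j + 1)^2*(j - 4)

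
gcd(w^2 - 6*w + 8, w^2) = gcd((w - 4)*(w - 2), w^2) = 1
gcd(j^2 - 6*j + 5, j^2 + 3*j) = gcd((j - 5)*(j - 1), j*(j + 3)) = 1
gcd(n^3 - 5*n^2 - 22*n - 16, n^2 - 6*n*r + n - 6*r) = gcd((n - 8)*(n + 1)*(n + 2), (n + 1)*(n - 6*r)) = n + 1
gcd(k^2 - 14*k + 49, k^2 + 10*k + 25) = 1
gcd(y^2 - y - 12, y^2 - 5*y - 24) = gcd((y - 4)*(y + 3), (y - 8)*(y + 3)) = y + 3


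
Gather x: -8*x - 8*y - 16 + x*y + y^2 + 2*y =x*(y - 8) + y^2 - 6*y - 16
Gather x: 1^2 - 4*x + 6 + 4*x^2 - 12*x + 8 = 4*x^2 - 16*x + 15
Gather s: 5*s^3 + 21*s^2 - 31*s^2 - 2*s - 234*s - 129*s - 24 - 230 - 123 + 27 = 5*s^3 - 10*s^2 - 365*s - 350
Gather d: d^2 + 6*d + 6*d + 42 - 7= d^2 + 12*d + 35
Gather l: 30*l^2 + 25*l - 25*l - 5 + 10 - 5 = 30*l^2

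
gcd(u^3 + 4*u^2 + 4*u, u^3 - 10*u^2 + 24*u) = u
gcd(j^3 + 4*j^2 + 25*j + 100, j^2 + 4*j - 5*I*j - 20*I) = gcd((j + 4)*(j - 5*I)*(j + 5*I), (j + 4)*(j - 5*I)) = j^2 + j*(4 - 5*I) - 20*I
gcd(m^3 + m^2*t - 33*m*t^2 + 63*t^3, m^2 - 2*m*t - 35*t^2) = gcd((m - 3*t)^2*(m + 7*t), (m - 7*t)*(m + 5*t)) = 1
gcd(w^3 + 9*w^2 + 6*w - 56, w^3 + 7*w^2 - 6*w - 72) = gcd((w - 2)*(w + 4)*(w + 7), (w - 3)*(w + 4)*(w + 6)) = w + 4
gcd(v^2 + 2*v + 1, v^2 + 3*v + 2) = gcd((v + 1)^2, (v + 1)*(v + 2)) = v + 1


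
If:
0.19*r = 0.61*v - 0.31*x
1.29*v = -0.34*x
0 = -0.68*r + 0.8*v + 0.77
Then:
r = 1.29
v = 0.14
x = -0.52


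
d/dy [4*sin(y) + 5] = 4*cos(y)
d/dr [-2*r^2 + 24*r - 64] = 24 - 4*r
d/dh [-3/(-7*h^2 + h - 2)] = 3*(1 - 14*h)/(7*h^2 - h + 2)^2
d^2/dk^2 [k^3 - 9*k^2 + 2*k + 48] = 6*k - 18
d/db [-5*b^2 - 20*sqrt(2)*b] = -10*b - 20*sqrt(2)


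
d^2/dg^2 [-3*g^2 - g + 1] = -6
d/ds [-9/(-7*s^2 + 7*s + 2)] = 63*(1 - 2*s)/(-7*s^2 + 7*s + 2)^2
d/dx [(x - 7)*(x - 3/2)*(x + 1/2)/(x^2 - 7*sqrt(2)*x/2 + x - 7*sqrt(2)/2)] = (4*x^4 - 28*sqrt(2)*x^3 + 8*x^3 - 57*x^2 + 70*sqrt(2)*x^2 - 42*x + 224*sqrt(2)*x - 21 - 14*sqrt(2))/(2*(2*x^4 - 14*sqrt(2)*x^3 + 4*x^3 - 28*sqrt(2)*x^2 + 51*x^2 - 14*sqrt(2)*x + 98*x + 49))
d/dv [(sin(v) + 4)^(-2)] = -2*cos(v)/(sin(v) + 4)^3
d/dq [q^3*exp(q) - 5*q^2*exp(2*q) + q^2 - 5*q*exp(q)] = q^3*exp(q) - 10*q^2*exp(2*q) + 3*q^2*exp(q) - 10*q*exp(2*q) - 5*q*exp(q) + 2*q - 5*exp(q)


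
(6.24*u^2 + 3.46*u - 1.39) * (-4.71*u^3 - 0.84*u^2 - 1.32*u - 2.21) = -29.3904*u^5 - 21.5382*u^4 - 4.5963*u^3 - 17.19*u^2 - 5.8118*u + 3.0719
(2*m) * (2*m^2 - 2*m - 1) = 4*m^3 - 4*m^2 - 2*m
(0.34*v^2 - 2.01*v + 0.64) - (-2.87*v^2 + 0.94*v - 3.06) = 3.21*v^2 - 2.95*v + 3.7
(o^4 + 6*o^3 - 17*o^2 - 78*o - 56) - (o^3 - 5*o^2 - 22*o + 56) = o^4 + 5*o^3 - 12*o^2 - 56*o - 112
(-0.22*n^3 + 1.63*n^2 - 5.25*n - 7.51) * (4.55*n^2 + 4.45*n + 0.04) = -1.001*n^5 + 6.4375*n^4 - 16.6428*n^3 - 57.4678*n^2 - 33.6295*n - 0.3004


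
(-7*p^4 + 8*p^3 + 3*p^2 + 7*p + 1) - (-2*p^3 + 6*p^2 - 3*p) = -7*p^4 + 10*p^3 - 3*p^2 + 10*p + 1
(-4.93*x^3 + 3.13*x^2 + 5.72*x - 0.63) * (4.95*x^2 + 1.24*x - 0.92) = -24.4035*x^5 + 9.3803*x^4 + 36.7308*x^3 + 1.0947*x^2 - 6.0436*x + 0.5796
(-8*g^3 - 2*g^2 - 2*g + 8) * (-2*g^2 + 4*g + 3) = 16*g^5 - 28*g^4 - 28*g^3 - 30*g^2 + 26*g + 24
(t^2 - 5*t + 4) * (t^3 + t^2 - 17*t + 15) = t^5 - 4*t^4 - 18*t^3 + 104*t^2 - 143*t + 60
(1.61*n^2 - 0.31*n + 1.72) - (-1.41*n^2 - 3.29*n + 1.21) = 3.02*n^2 + 2.98*n + 0.51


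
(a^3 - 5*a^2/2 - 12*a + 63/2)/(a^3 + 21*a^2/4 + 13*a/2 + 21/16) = 8*(a^2 - 6*a + 9)/(8*a^2 + 14*a + 3)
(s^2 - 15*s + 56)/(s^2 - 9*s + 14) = (s - 8)/(s - 2)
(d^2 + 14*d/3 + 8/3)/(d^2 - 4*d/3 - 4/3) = (d + 4)/(d - 2)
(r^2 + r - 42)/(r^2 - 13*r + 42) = (r + 7)/(r - 7)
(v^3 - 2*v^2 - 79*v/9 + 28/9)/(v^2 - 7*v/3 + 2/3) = (3*v^2 - 5*v - 28)/(3*(v - 2))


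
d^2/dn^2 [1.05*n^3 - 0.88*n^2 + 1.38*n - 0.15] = 6.3*n - 1.76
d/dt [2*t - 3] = 2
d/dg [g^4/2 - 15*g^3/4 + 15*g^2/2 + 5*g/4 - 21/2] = 2*g^3 - 45*g^2/4 + 15*g + 5/4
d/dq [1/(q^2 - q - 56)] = (1 - 2*q)/(-q^2 + q + 56)^2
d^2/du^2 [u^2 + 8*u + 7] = 2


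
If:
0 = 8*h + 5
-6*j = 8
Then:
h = -5/8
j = -4/3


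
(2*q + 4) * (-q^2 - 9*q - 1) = -2*q^3 - 22*q^2 - 38*q - 4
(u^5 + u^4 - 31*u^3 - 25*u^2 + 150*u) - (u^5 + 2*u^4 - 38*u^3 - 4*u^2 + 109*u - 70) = -u^4 + 7*u^3 - 21*u^2 + 41*u + 70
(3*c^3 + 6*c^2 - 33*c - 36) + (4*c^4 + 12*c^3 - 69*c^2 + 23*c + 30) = 4*c^4 + 15*c^3 - 63*c^2 - 10*c - 6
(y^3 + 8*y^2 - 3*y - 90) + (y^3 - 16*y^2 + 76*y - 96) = 2*y^3 - 8*y^2 + 73*y - 186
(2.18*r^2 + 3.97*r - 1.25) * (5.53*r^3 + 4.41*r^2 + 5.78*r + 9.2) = 12.0554*r^5 + 31.5679*r^4 + 23.1956*r^3 + 37.4901*r^2 + 29.299*r - 11.5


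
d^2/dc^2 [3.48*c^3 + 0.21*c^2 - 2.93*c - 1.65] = 20.88*c + 0.42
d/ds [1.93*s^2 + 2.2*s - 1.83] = 3.86*s + 2.2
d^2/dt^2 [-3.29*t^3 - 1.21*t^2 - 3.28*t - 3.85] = -19.74*t - 2.42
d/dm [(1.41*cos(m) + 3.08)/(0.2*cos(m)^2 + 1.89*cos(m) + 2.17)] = (0.282*cos(m)^2 + 1.232*cos(m) + 2.7615)*sin(m)/(0.04*cos(m)^4 + 0.756*cos(m)^3 + 4.4401*cos(m)^2 + 8.2026*cos(m) + 4.7089)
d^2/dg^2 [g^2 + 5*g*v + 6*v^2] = 2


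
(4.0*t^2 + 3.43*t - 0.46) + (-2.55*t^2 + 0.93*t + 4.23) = 1.45*t^2 + 4.36*t + 3.77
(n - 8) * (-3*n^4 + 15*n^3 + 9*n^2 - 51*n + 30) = -3*n^5 + 39*n^4 - 111*n^3 - 123*n^2 + 438*n - 240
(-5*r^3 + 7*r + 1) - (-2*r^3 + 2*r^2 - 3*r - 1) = -3*r^3 - 2*r^2 + 10*r + 2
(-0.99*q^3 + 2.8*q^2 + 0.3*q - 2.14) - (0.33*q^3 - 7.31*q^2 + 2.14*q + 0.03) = -1.32*q^3 + 10.11*q^2 - 1.84*q - 2.17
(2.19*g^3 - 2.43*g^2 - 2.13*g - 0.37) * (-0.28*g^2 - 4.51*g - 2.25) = -0.6132*g^5 - 9.1965*g^4 + 6.6282*g^3 + 15.1774*g^2 + 6.4612*g + 0.8325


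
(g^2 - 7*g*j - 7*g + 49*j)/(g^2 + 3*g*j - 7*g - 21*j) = (g - 7*j)/(g + 3*j)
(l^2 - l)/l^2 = (l - 1)/l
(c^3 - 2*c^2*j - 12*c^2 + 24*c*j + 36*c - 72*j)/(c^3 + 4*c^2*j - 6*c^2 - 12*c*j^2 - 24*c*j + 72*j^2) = (c - 6)/(c + 6*j)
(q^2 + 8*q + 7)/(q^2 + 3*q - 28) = (q + 1)/(q - 4)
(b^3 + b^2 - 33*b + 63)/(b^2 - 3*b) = b + 4 - 21/b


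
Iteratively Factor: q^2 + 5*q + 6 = (q + 2)*(q + 3)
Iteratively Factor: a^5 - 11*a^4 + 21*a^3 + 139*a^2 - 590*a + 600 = (a - 5)*(a^4 - 6*a^3 - 9*a^2 + 94*a - 120) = (a - 5)*(a - 3)*(a^3 - 3*a^2 - 18*a + 40) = (a - 5)^2*(a - 3)*(a^2 + 2*a - 8) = (a - 5)^2*(a - 3)*(a + 4)*(a - 2)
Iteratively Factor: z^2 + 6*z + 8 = (z + 4)*(z + 2)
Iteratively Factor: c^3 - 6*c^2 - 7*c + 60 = (c + 3)*(c^2 - 9*c + 20) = (c - 5)*(c + 3)*(c - 4)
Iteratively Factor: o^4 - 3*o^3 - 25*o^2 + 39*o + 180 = (o - 4)*(o^3 + o^2 - 21*o - 45) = (o - 4)*(o + 3)*(o^2 - 2*o - 15) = (o - 5)*(o - 4)*(o + 3)*(o + 3)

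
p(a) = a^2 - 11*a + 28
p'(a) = 2*a - 11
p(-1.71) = 49.73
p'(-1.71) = -14.42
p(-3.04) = 70.68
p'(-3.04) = -17.08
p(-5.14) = 110.96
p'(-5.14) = -21.28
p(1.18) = 16.41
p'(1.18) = -8.64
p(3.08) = 3.61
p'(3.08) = -4.84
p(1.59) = 13.04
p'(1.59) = -7.82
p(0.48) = 22.95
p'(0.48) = -10.04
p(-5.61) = 121.18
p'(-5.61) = -22.22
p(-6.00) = 130.00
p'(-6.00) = -23.00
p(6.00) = -2.00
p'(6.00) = 1.00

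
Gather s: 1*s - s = 0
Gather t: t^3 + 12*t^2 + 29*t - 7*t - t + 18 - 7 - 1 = t^3 + 12*t^2 + 21*t + 10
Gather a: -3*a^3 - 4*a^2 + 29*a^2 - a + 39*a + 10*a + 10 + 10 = -3*a^3 + 25*a^2 + 48*a + 20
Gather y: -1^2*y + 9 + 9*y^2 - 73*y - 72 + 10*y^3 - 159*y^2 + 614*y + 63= 10*y^3 - 150*y^2 + 540*y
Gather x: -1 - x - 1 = -x - 2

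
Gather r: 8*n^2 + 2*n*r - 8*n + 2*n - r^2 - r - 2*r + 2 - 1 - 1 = 8*n^2 - 6*n - r^2 + r*(2*n - 3)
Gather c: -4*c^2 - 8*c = -4*c^2 - 8*c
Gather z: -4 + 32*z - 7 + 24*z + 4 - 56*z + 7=0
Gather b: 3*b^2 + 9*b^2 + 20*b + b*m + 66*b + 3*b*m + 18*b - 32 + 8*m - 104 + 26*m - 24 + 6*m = 12*b^2 + b*(4*m + 104) + 40*m - 160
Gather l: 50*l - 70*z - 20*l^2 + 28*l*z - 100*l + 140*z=-20*l^2 + l*(28*z - 50) + 70*z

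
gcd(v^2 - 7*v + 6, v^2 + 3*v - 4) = v - 1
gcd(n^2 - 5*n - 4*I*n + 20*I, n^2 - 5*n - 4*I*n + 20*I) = n^2 + n*(-5 - 4*I) + 20*I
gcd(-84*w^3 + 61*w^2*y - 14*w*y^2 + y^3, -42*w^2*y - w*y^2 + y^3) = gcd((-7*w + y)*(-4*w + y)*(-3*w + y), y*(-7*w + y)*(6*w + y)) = -7*w + y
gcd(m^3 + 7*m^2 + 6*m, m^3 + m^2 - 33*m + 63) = 1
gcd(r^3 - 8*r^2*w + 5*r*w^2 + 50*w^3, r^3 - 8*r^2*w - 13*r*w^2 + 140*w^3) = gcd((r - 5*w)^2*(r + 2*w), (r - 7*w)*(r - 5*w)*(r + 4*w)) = r - 5*w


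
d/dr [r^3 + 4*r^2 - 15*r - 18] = 3*r^2 + 8*r - 15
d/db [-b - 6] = -1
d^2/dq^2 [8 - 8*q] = 0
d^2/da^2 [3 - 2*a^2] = -4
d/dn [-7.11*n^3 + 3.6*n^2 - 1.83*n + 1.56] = -21.33*n^2 + 7.2*n - 1.83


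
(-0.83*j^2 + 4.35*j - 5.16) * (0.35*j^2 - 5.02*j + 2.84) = -0.2905*j^4 + 5.6891*j^3 - 26.0002*j^2 + 38.2572*j - 14.6544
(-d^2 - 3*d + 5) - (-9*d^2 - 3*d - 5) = 8*d^2 + 10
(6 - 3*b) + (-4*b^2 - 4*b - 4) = -4*b^2 - 7*b + 2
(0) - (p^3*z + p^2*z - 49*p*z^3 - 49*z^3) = -p^3*z - p^2*z + 49*p*z^3 + 49*z^3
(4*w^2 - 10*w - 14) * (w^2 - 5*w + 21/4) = 4*w^4 - 30*w^3 + 57*w^2 + 35*w/2 - 147/2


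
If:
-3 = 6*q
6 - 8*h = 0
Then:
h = 3/4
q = -1/2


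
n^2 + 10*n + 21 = (n + 3)*(n + 7)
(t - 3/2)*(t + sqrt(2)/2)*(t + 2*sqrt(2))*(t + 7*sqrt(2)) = t^4 - 3*t^3/2 + 19*sqrt(2)*t^3/2 - 57*sqrt(2)*t^2/4 + 37*t^2 - 111*t/2 + 14*sqrt(2)*t - 21*sqrt(2)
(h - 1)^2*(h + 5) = h^3 + 3*h^2 - 9*h + 5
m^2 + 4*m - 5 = (m - 1)*(m + 5)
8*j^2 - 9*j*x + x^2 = (-8*j + x)*(-j + x)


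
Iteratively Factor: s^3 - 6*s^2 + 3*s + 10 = (s - 5)*(s^2 - s - 2) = (s - 5)*(s + 1)*(s - 2)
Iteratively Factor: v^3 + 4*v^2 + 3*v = (v + 1)*(v^2 + 3*v) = v*(v + 1)*(v + 3)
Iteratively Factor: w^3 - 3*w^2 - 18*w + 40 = (w - 5)*(w^2 + 2*w - 8) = (w - 5)*(w + 4)*(w - 2)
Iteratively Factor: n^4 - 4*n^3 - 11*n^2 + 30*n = (n + 3)*(n^3 - 7*n^2 + 10*n) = (n - 2)*(n + 3)*(n^2 - 5*n) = n*(n - 2)*(n + 3)*(n - 5)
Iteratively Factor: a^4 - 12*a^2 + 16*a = (a)*(a^3 - 12*a + 16) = a*(a + 4)*(a^2 - 4*a + 4) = a*(a - 2)*(a + 4)*(a - 2)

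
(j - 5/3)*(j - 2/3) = j^2 - 7*j/3 + 10/9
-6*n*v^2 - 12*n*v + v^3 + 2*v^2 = v*(-6*n + v)*(v + 2)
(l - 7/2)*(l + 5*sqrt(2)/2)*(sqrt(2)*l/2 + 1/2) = sqrt(2)*l^3/2 - 7*sqrt(2)*l^2/4 + 3*l^2 - 21*l/2 + 5*sqrt(2)*l/4 - 35*sqrt(2)/8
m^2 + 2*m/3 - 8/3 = (m - 4/3)*(m + 2)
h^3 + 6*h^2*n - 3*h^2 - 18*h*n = h*(h - 3)*(h + 6*n)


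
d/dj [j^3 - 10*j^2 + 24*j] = 3*j^2 - 20*j + 24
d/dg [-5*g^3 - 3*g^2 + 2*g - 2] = -15*g^2 - 6*g + 2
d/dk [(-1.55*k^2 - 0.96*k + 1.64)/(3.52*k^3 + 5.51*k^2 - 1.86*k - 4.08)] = (5.456*k^4 + 6.7584*k^3 - 9.1458*k^2 - 5.42479999999999*k + 6.9672)/(12.3904*k^6 + 38.7904*k^5 + 17.2657*k^4 - 49.2204*k^3 - 41.502*k^2 + 15.1776*k + 16.6464)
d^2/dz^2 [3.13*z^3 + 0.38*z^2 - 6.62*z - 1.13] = 18.78*z + 0.76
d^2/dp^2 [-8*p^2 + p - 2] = -16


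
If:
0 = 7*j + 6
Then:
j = -6/7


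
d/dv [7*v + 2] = 7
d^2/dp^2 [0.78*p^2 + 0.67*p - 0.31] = 1.56000000000000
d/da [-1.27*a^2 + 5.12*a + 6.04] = 5.12 - 2.54*a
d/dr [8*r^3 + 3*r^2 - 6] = 6*r*(4*r + 1)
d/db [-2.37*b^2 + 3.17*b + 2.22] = 3.17 - 4.74*b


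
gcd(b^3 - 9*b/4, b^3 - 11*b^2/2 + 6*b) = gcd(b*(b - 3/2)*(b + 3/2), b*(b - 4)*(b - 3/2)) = b^2 - 3*b/2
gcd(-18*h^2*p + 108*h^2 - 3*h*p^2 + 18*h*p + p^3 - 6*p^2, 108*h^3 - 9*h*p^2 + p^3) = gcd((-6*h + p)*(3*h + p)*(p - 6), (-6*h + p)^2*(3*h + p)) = -18*h^2 - 3*h*p + p^2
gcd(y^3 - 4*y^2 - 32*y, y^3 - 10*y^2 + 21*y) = y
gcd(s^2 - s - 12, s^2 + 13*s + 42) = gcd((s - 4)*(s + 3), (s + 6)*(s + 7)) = 1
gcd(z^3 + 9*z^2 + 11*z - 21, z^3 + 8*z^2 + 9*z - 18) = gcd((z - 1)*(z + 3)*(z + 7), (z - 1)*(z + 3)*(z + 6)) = z^2 + 2*z - 3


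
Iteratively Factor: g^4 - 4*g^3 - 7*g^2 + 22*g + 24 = (g + 2)*(g^3 - 6*g^2 + 5*g + 12) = (g - 3)*(g + 2)*(g^2 - 3*g - 4) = (g - 4)*(g - 3)*(g + 2)*(g + 1)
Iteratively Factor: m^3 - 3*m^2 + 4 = (m - 2)*(m^2 - m - 2) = (m - 2)*(m + 1)*(m - 2)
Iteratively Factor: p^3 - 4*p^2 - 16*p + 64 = (p + 4)*(p^2 - 8*p + 16) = (p - 4)*(p + 4)*(p - 4)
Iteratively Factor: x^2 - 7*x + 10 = (x - 5)*(x - 2)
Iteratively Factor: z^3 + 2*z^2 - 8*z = (z + 4)*(z^2 - 2*z) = z*(z + 4)*(z - 2)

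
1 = 1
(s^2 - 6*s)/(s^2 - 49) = s*(s - 6)/(s^2 - 49)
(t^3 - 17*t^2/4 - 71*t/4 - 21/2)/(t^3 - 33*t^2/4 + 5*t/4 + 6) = (t^2 - 5*t - 14)/(t^2 - 9*t + 8)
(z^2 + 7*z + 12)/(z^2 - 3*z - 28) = (z + 3)/(z - 7)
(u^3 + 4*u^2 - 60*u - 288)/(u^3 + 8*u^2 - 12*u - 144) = (u - 8)/(u - 4)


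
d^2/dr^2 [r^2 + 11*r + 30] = 2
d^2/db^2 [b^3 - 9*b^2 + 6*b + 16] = 6*b - 18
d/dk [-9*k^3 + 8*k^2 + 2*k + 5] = -27*k^2 + 16*k + 2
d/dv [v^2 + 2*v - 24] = 2*v + 2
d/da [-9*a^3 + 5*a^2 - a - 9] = -27*a^2 + 10*a - 1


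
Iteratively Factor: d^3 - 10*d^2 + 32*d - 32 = (d - 2)*(d^2 - 8*d + 16) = (d - 4)*(d - 2)*(d - 4)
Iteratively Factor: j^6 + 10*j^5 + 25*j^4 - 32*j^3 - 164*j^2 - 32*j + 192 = (j + 3)*(j^5 + 7*j^4 + 4*j^3 - 44*j^2 - 32*j + 64) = (j - 2)*(j + 3)*(j^4 + 9*j^3 + 22*j^2 - 32) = (j - 2)*(j + 2)*(j + 3)*(j^3 + 7*j^2 + 8*j - 16) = (j - 2)*(j + 2)*(j + 3)*(j + 4)*(j^2 + 3*j - 4) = (j - 2)*(j + 2)*(j + 3)*(j + 4)^2*(j - 1)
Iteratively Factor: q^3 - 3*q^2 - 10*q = (q)*(q^2 - 3*q - 10) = q*(q - 5)*(q + 2)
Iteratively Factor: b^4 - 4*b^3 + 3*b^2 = (b)*(b^3 - 4*b^2 + 3*b) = b^2*(b^2 - 4*b + 3) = b^2*(b - 3)*(b - 1)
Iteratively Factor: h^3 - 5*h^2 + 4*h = (h)*(h^2 - 5*h + 4) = h*(h - 4)*(h - 1)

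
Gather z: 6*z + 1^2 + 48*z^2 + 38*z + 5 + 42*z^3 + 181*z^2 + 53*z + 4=42*z^3 + 229*z^2 + 97*z + 10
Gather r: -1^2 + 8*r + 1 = 8*r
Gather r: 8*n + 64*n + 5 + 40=72*n + 45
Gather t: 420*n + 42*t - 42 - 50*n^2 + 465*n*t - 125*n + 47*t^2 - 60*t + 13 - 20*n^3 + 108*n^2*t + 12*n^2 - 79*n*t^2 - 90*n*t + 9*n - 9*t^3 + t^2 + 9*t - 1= -20*n^3 - 38*n^2 + 304*n - 9*t^3 + t^2*(48 - 79*n) + t*(108*n^2 + 375*n - 9) - 30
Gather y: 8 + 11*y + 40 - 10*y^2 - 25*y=-10*y^2 - 14*y + 48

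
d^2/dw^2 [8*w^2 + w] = 16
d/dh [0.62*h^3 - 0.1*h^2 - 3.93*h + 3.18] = 1.86*h^2 - 0.2*h - 3.93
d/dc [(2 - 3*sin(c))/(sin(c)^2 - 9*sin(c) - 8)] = (3*sin(c)^2 - 4*sin(c) + 42)*cos(c)/(sin(c)^2 - 9*sin(c) - 8)^2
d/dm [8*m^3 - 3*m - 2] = 24*m^2 - 3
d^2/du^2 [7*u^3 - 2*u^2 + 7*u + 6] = 42*u - 4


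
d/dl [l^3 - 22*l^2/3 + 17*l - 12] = 3*l^2 - 44*l/3 + 17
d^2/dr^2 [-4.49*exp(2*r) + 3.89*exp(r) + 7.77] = (3.89 - 17.96*exp(r))*exp(r)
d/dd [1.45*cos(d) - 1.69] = -1.45*sin(d)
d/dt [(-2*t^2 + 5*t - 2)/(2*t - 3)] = (-4*t^2 + 12*t - 11)/(4*t^2 - 12*t + 9)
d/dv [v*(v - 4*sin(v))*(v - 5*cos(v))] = v*(v - 4*sin(v))*(5*sin(v) + 1) - v*(v - 5*cos(v))*(4*cos(v) - 1) + (v - 4*sin(v))*(v - 5*cos(v))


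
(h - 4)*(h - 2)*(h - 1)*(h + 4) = h^4 - 3*h^3 - 14*h^2 + 48*h - 32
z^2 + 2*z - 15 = (z - 3)*(z + 5)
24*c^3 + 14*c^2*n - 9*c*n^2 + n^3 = (-6*c + n)*(-4*c + n)*(c + n)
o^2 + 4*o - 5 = (o - 1)*(o + 5)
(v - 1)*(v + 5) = v^2 + 4*v - 5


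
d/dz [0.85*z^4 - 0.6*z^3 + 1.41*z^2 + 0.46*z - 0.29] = 3.4*z^3 - 1.8*z^2 + 2.82*z + 0.46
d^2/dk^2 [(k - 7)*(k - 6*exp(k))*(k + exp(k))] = -5*k^2*exp(k) - 24*k*exp(2*k) + 15*k*exp(k) + 6*k + 144*exp(2*k) + 60*exp(k) - 14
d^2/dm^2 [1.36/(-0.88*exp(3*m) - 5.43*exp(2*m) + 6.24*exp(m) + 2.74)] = (-1.36*(2.64*exp(2*m) + 10.86*exp(m) - 6.24)*(5.28*exp(2*m) + 21.72*exp(m) - 12.48)*exp(m) + (10.7712*exp(2*m) + 29.5392*exp(m) - 8.4864)*(0.88*exp(3*m) + 5.43*exp(2*m) - 6.24*exp(m) - 2.74))*exp(m)/(0.88*exp(3*m) + 5.43*exp(2*m) - 6.24*exp(m) - 2.74)^3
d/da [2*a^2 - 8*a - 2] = 4*a - 8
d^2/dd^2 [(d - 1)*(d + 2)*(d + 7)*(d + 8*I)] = 12*d^2 + 48*d*(1 + I) + 10 + 128*I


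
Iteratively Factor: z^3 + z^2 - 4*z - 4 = (z - 2)*(z^2 + 3*z + 2) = (z - 2)*(z + 1)*(z + 2)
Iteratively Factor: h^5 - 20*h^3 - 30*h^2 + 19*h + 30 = (h - 1)*(h^4 + h^3 - 19*h^2 - 49*h - 30) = (h - 1)*(h + 1)*(h^3 - 19*h - 30) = (h - 5)*(h - 1)*(h + 1)*(h^2 + 5*h + 6) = (h - 5)*(h - 1)*(h + 1)*(h + 2)*(h + 3)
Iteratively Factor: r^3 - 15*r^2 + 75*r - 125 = (r - 5)*(r^2 - 10*r + 25) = (r - 5)^2*(r - 5)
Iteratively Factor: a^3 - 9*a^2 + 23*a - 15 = (a - 5)*(a^2 - 4*a + 3) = (a - 5)*(a - 3)*(a - 1)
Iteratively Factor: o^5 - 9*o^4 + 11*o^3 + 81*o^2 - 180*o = (o - 5)*(o^4 - 4*o^3 - 9*o^2 + 36*o) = (o - 5)*(o - 3)*(o^3 - o^2 - 12*o) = (o - 5)*(o - 3)*(o + 3)*(o^2 - 4*o) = (o - 5)*(o - 4)*(o - 3)*(o + 3)*(o)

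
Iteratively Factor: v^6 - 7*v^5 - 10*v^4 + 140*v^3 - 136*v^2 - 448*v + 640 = (v - 2)*(v^5 - 5*v^4 - 20*v^3 + 100*v^2 + 64*v - 320) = (v - 5)*(v - 2)*(v^4 - 20*v^2 + 64) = (v - 5)*(v - 2)*(v + 4)*(v^3 - 4*v^2 - 4*v + 16) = (v - 5)*(v - 2)*(v + 2)*(v + 4)*(v^2 - 6*v + 8) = (v - 5)*(v - 4)*(v - 2)*(v + 2)*(v + 4)*(v - 2)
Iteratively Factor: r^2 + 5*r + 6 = (r + 2)*(r + 3)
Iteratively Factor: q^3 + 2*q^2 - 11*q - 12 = (q + 1)*(q^2 + q - 12) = (q - 3)*(q + 1)*(q + 4)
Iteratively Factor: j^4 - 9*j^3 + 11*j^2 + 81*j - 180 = (j - 3)*(j^3 - 6*j^2 - 7*j + 60) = (j - 3)*(j + 3)*(j^2 - 9*j + 20) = (j - 5)*(j - 3)*(j + 3)*(j - 4)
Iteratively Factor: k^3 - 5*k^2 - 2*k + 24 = (k - 3)*(k^2 - 2*k - 8) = (k - 3)*(k + 2)*(k - 4)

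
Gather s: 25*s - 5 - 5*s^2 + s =-5*s^2 + 26*s - 5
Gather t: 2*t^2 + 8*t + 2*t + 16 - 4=2*t^2 + 10*t + 12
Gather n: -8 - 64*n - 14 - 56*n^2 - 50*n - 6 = -56*n^2 - 114*n - 28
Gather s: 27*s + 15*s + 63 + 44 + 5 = 42*s + 112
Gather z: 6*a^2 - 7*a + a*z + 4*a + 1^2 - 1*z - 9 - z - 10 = 6*a^2 - 3*a + z*(a - 2) - 18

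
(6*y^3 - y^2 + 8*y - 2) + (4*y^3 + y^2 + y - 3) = 10*y^3 + 9*y - 5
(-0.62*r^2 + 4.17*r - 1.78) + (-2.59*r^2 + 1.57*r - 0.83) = -3.21*r^2 + 5.74*r - 2.61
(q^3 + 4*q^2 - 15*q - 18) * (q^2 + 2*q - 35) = q^5 + 6*q^4 - 42*q^3 - 188*q^2 + 489*q + 630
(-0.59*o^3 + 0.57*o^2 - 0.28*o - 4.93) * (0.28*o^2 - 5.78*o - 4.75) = -0.1652*o^5 + 3.5698*o^4 - 0.5705*o^3 - 2.4695*o^2 + 29.8254*o + 23.4175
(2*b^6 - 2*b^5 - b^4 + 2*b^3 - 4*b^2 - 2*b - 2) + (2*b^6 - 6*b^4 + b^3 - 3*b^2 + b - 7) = 4*b^6 - 2*b^5 - 7*b^4 + 3*b^3 - 7*b^2 - b - 9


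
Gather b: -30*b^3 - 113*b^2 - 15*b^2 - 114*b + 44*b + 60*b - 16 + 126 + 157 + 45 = -30*b^3 - 128*b^2 - 10*b + 312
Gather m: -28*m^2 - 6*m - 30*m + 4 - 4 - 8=-28*m^2 - 36*m - 8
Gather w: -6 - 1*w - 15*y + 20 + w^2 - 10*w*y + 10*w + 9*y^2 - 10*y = w^2 + w*(9 - 10*y) + 9*y^2 - 25*y + 14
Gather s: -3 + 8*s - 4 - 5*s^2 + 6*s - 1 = -5*s^2 + 14*s - 8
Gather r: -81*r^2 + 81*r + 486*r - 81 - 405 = -81*r^2 + 567*r - 486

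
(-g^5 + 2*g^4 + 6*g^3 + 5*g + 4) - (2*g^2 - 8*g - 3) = -g^5 + 2*g^4 + 6*g^3 - 2*g^2 + 13*g + 7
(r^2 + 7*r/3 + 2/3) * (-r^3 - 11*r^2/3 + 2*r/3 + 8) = -r^5 - 6*r^4 - 77*r^3/9 + 64*r^2/9 + 172*r/9 + 16/3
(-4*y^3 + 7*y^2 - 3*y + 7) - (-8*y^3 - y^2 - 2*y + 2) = 4*y^3 + 8*y^2 - y + 5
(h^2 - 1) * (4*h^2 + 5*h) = 4*h^4 + 5*h^3 - 4*h^2 - 5*h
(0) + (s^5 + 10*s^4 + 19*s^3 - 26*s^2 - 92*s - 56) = s^5 + 10*s^4 + 19*s^3 - 26*s^2 - 92*s - 56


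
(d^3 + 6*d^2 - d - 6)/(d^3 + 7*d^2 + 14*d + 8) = (d^2 + 5*d - 6)/(d^2 + 6*d + 8)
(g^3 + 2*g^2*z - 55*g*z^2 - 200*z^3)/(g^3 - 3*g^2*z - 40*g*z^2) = (g + 5*z)/g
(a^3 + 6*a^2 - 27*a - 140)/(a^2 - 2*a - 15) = (a^2 + 11*a + 28)/(a + 3)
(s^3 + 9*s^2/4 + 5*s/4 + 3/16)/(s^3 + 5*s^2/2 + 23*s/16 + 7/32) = 2*(2*s + 3)/(4*s + 7)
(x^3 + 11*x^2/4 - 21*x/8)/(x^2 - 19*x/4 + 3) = x*(2*x + 7)/(2*(x - 4))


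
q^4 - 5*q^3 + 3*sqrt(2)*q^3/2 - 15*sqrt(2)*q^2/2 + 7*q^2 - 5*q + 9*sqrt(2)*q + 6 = (q - 3)*(q - 2)*(q + sqrt(2)/2)*(q + sqrt(2))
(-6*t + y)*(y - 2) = -6*t*y + 12*t + y^2 - 2*y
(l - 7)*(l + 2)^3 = l^4 - l^3 - 30*l^2 - 76*l - 56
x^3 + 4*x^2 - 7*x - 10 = (x - 2)*(x + 1)*(x + 5)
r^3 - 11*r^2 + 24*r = r*(r - 8)*(r - 3)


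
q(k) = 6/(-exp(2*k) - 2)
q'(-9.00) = 0.00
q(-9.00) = -3.00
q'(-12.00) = 0.00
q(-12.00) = -3.00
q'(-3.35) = 0.00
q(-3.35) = -3.00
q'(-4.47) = 0.00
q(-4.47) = -3.00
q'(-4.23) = 0.00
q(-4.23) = -3.00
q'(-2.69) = 0.01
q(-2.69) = -2.99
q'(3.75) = 0.01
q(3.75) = -0.00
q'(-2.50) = 0.02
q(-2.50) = -2.99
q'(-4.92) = 0.00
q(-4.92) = -3.00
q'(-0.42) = 0.88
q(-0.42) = -2.47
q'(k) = 12*exp(2*k)/(-exp(2*k) - 2)^2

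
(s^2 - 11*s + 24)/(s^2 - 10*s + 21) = (s - 8)/(s - 7)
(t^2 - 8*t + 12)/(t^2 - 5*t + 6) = (t - 6)/(t - 3)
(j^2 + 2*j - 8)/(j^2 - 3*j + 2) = (j + 4)/(j - 1)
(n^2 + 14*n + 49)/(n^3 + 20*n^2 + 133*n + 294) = 1/(n + 6)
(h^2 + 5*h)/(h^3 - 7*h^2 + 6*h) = (h + 5)/(h^2 - 7*h + 6)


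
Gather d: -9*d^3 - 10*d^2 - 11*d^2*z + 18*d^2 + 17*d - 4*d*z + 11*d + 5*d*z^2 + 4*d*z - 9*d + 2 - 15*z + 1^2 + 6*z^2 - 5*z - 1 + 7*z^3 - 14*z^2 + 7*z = -9*d^3 + d^2*(8 - 11*z) + d*(5*z^2 + 19) + 7*z^3 - 8*z^2 - 13*z + 2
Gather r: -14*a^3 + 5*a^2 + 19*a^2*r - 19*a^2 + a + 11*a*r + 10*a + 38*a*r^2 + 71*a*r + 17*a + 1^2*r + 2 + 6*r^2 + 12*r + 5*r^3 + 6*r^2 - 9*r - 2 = -14*a^3 - 14*a^2 + 28*a + 5*r^3 + r^2*(38*a + 12) + r*(19*a^2 + 82*a + 4)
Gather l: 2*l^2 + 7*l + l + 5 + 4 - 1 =2*l^2 + 8*l + 8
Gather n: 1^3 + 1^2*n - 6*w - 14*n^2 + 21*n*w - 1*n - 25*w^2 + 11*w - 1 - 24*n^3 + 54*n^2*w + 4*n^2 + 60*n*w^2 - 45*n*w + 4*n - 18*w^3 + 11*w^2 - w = -24*n^3 + n^2*(54*w - 10) + n*(60*w^2 - 24*w + 4) - 18*w^3 - 14*w^2 + 4*w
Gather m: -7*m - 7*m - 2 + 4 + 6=8 - 14*m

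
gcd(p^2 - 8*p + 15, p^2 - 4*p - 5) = p - 5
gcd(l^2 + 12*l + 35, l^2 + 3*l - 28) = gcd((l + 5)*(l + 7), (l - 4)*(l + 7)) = l + 7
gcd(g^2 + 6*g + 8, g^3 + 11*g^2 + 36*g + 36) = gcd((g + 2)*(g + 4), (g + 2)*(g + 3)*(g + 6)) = g + 2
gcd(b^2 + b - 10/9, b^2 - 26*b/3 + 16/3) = b - 2/3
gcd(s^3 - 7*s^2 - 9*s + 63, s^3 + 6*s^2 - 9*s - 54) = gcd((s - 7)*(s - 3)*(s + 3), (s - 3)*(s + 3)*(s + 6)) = s^2 - 9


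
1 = 1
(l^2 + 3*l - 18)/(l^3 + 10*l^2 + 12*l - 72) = (l - 3)/(l^2 + 4*l - 12)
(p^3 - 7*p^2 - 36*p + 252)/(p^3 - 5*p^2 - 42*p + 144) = (p^2 - 13*p + 42)/(p^2 - 11*p + 24)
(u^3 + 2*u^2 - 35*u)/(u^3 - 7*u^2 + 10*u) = (u + 7)/(u - 2)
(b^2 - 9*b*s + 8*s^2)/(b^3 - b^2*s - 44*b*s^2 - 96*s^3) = (b - s)/(b^2 + 7*b*s + 12*s^2)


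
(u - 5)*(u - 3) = u^2 - 8*u + 15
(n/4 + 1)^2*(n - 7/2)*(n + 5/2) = n^4/16 + 7*n^3/16 - 3*n^2/64 - 43*n/8 - 35/4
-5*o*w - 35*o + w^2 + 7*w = (-5*o + w)*(w + 7)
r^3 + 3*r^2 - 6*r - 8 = (r - 2)*(r + 1)*(r + 4)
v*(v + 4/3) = v^2 + 4*v/3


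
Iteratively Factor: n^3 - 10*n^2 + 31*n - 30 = (n - 3)*(n^2 - 7*n + 10) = (n - 5)*(n - 3)*(n - 2)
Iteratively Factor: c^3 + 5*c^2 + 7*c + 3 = (c + 1)*(c^2 + 4*c + 3) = (c + 1)*(c + 3)*(c + 1)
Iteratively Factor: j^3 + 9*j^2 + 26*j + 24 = (j + 3)*(j^2 + 6*j + 8) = (j + 3)*(j + 4)*(j + 2)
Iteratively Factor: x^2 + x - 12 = (x + 4)*(x - 3)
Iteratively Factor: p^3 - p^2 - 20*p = (p + 4)*(p^2 - 5*p) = (p - 5)*(p + 4)*(p)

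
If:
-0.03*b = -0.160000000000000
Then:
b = 5.33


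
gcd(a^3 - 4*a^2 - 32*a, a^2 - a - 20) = a + 4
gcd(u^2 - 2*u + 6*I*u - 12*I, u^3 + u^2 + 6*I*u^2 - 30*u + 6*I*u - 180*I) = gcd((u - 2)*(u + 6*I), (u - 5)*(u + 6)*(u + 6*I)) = u + 6*I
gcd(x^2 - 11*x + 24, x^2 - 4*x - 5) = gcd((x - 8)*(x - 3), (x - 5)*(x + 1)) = 1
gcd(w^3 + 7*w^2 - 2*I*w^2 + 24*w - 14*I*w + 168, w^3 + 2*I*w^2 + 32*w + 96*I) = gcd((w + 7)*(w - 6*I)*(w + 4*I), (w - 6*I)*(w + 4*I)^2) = w^2 - 2*I*w + 24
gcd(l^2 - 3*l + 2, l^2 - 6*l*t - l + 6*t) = l - 1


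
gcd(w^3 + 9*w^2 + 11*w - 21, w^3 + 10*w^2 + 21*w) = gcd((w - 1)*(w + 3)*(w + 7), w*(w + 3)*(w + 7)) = w^2 + 10*w + 21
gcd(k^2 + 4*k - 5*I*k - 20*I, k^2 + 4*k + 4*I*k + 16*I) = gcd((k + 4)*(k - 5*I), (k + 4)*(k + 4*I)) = k + 4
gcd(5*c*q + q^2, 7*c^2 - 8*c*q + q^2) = 1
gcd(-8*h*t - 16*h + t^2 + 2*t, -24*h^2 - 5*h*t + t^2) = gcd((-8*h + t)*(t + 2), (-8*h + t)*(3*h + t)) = -8*h + t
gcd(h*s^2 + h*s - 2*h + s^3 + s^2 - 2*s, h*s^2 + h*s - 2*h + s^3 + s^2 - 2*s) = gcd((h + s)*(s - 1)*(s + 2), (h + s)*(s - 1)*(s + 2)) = h*s^2 + h*s - 2*h + s^3 + s^2 - 2*s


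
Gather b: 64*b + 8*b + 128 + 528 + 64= 72*b + 720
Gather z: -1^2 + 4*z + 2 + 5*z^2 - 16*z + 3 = 5*z^2 - 12*z + 4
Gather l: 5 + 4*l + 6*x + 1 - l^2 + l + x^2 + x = -l^2 + 5*l + x^2 + 7*x + 6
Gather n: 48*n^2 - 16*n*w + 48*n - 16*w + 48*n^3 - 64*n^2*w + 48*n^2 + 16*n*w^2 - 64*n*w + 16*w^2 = 48*n^3 + n^2*(96 - 64*w) + n*(16*w^2 - 80*w + 48) + 16*w^2 - 16*w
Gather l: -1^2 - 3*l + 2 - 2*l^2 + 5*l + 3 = -2*l^2 + 2*l + 4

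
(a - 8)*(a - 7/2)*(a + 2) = a^3 - 19*a^2/2 + 5*a + 56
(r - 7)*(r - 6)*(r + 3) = r^3 - 10*r^2 + 3*r + 126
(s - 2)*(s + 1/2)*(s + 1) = s^3 - s^2/2 - 5*s/2 - 1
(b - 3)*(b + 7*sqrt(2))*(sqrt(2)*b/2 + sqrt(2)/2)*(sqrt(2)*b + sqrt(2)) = b^4 - b^3 + 7*sqrt(2)*b^3 - 7*sqrt(2)*b^2 - 5*b^2 - 35*sqrt(2)*b - 3*b - 21*sqrt(2)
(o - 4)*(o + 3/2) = o^2 - 5*o/2 - 6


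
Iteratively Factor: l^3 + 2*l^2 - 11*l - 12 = (l + 4)*(l^2 - 2*l - 3) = (l + 1)*(l + 4)*(l - 3)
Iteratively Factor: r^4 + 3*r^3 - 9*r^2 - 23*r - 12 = (r + 4)*(r^3 - r^2 - 5*r - 3) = (r + 1)*(r + 4)*(r^2 - 2*r - 3) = (r + 1)^2*(r + 4)*(r - 3)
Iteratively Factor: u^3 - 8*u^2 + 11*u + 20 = (u - 4)*(u^2 - 4*u - 5) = (u - 4)*(u + 1)*(u - 5)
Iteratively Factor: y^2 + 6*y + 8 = (y + 2)*(y + 4)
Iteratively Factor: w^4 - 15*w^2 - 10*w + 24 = (w + 3)*(w^3 - 3*w^2 - 6*w + 8) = (w - 1)*(w + 3)*(w^2 - 2*w - 8) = (w - 1)*(w + 2)*(w + 3)*(w - 4)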